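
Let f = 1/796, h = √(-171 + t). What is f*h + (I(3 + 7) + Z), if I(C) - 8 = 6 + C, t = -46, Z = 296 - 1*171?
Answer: 149 + I*√217/796 ≈ 149.0 + 0.018506*I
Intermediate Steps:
Z = 125 (Z = 296 - 171 = 125)
h = I*√217 (h = √(-171 - 46) = √(-217) = I*√217 ≈ 14.731*I)
I(C) = 14 + C (I(C) = 8 + (6 + C) = 14 + C)
f = 1/796 ≈ 0.0012563
f*h + (I(3 + 7) + Z) = (I*√217)/796 + ((14 + (3 + 7)) + 125) = I*√217/796 + ((14 + 10) + 125) = I*√217/796 + (24 + 125) = I*√217/796 + 149 = 149 + I*√217/796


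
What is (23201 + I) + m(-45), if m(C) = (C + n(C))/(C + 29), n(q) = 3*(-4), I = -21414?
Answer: 28649/16 ≈ 1790.6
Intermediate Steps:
n(q) = -12
m(C) = (-12 + C)/(29 + C) (m(C) = (C - 12)/(C + 29) = (-12 + C)/(29 + C))
(23201 + I) + m(-45) = (23201 - 21414) + (-12 - 45)/(29 - 45) = 1787 - 57/(-16) = 1787 - 1/16*(-57) = 1787 + 57/16 = 28649/16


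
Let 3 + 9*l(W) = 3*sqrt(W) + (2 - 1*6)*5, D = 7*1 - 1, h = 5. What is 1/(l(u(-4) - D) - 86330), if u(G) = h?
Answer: -6992937/603718122058 - 27*I/603718122058 ≈ -1.1583e-5 - 4.4723e-11*I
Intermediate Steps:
u(G) = 5
D = 6 (D = 7 - 1 = 6)
l(W) = -23/9 + sqrt(W)/3 (l(W) = -1/3 + (3*sqrt(W) + (2 - 1*6)*5)/9 = -1/3 + (3*sqrt(W) + (2 - 6)*5)/9 = -1/3 + (3*sqrt(W) - 4*5)/9 = -1/3 + (3*sqrt(W) - 20)/9 = -1/3 + (-20 + 3*sqrt(W))/9 = -1/3 + (-20/9 + sqrt(W)/3) = -23/9 + sqrt(W)/3)
1/(l(u(-4) - D) - 86330) = 1/((-23/9 + sqrt(5 - 1*6)/3) - 86330) = 1/((-23/9 + sqrt(5 - 6)/3) - 86330) = 1/((-23/9 + sqrt(-1)/3) - 86330) = 1/((-23/9 + I/3) - 86330) = 1/(-776993/9 + I/3) = 81*(-776993/9 - I/3)/603718122058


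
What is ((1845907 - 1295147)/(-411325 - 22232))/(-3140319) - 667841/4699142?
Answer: -129895399772933069/913988009251405998 ≈ -0.14212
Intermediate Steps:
((1845907 - 1295147)/(-411325 - 22232))/(-3140319) - 667841/4699142 = (550760/(-433557))*(-1/3140319) - 667841*1/4699142 = (550760*(-1/433557))*(-1/3140319) - 667841/4699142 = -550760/433557*(-1/3140319) - 667841/4699142 = 78680/194501040669 - 667841/4699142 = -129895399772933069/913988009251405998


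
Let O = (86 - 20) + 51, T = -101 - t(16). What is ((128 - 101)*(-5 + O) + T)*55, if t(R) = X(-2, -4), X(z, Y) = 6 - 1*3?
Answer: 160600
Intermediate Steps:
X(z, Y) = 3 (X(z, Y) = 6 - 3 = 3)
t(R) = 3
T = -104 (T = -101 - 1*3 = -101 - 3 = -104)
O = 117 (O = 66 + 51 = 117)
((128 - 101)*(-5 + O) + T)*55 = ((128 - 101)*(-5 + 117) - 104)*55 = (27*112 - 104)*55 = (3024 - 104)*55 = 2920*55 = 160600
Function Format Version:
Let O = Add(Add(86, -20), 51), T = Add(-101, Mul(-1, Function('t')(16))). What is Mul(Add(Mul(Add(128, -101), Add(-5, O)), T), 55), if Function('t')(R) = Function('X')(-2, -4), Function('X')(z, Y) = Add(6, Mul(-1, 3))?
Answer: 160600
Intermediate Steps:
Function('X')(z, Y) = 3 (Function('X')(z, Y) = Add(6, -3) = 3)
Function('t')(R) = 3
T = -104 (T = Add(-101, Mul(-1, 3)) = Add(-101, -3) = -104)
O = 117 (O = Add(66, 51) = 117)
Mul(Add(Mul(Add(128, -101), Add(-5, O)), T), 55) = Mul(Add(Mul(Add(128, -101), Add(-5, 117)), -104), 55) = Mul(Add(Mul(27, 112), -104), 55) = Mul(Add(3024, -104), 55) = Mul(2920, 55) = 160600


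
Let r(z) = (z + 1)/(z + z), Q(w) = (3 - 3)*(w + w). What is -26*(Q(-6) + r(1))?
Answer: -26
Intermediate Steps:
Q(w) = 0 (Q(w) = 0*(2*w) = 0)
r(z) = (1 + z)/(2*z) (r(z) = (1 + z)/((2*z)) = (1 + z)*(1/(2*z)) = (1 + z)/(2*z))
-26*(Q(-6) + r(1)) = -26*(0 + (1/2)*(1 + 1)/1) = -26*(0 + (1/2)*1*2) = -26*(0 + 1) = -26*1 = -26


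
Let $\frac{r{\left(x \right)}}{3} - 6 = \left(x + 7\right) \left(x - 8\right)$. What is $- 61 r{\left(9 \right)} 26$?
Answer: $-104676$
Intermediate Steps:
$r{\left(x \right)} = 18 + 3 \left(-8 + x\right) \left(7 + x\right)$ ($r{\left(x \right)} = 18 + 3 \left(x + 7\right) \left(x - 8\right) = 18 + 3 \left(7 + x\right) \left(-8 + x\right) = 18 + 3 \left(-8 + x\right) \left(7 + x\right)$)
$- 61 r{\left(9 \right)} 26 = - 61 \left(-150 - 27 + 3 \cdot 9^{2}\right) 26 = - 61 \left(-150 - 27 + 3 \cdot 81\right) 26 = - 61 \left(-150 - 27 + 243\right) 26 = \left(-61\right) 66 \cdot 26 = \left(-4026\right) 26 = -104676$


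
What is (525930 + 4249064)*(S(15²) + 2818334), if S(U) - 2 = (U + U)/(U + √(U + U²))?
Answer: 13455388742684 + 143249820*√226 ≈ 1.3458e+13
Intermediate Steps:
S(U) = 2 + 2*U/(U + √(U + U²)) (S(U) = 2 + (U + U)/(U + √(U + U²)) = 2 + (2*U)/(U + √(U + U²)) = 2 + 2*U/(U + √(U + U²)))
(525930 + 4249064)*(S(15²) + 2818334) = (525930 + 4249064)*(2*(√(15²*(1 + 15²)) + 2*15²)/(15² + √(15²*(1 + 15²))) + 2818334) = 4774994*(2*(√(225*(1 + 225)) + 2*225)/(225 + √(225*(1 + 225))) + 2818334) = 4774994*(2*(√(225*226) + 450)/(225 + √(225*226)) + 2818334) = 4774994*(2*(√50850 + 450)/(225 + √50850) + 2818334) = 4774994*(2*(15*√226 + 450)/(225 + 15*√226) + 2818334) = 4774994*(2*(450 + 15*√226)/(225 + 15*√226) + 2818334) = 4774994*(2818334 + 2*(450 + 15*√226)/(225 + 15*√226)) = 13457527939996 + 9549988*(450 + 15*√226)/(225 + 15*√226)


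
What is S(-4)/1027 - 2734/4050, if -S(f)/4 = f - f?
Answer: -1367/2025 ≈ -0.67506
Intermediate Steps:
S(f) = 0 (S(f) = -4*(f - f) = -4*0 = 0)
S(-4)/1027 - 2734/4050 = 0/1027 - 2734/4050 = 0*(1/1027) - 2734*1/4050 = 0 - 1367/2025 = -1367/2025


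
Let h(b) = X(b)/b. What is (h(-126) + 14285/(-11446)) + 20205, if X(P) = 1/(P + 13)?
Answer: 823142012989/40742037 ≈ 20204.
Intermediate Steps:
X(P) = 1/(13 + P)
h(b) = 1/(b*(13 + b)) (h(b) = 1/((13 + b)*b) = 1/(b*(13 + b)))
(h(-126) + 14285/(-11446)) + 20205 = (1/((-126)*(13 - 126)) + 14285/(-11446)) + 20205 = (-1/126/(-113) + 14285*(-1/11446)) + 20205 = (-1/126*(-1/113) - 14285/11446) + 20205 = (1/14238 - 14285/11446) + 20205 = -50844596/40742037 + 20205 = 823142012989/40742037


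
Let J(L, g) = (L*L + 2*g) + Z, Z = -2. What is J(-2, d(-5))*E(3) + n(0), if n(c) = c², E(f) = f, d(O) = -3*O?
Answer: 96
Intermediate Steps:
J(L, g) = -2 + L² + 2*g (J(L, g) = (L*L + 2*g) - 2 = (L² + 2*g) - 2 = -2 + L² + 2*g)
J(-2, d(-5))*E(3) + n(0) = (-2 + (-2)² + 2*(-3*(-5)))*3 + 0² = (-2 + 4 + 2*15)*3 + 0 = (-2 + 4 + 30)*3 + 0 = 32*3 + 0 = 96 + 0 = 96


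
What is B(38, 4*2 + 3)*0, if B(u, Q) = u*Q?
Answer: 0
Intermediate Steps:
B(u, Q) = Q*u
B(38, 4*2 + 3)*0 = ((4*2 + 3)*38)*0 = ((8 + 3)*38)*0 = (11*38)*0 = 418*0 = 0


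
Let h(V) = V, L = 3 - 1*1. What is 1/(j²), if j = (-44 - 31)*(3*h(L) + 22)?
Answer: 1/4410000 ≈ 2.2676e-7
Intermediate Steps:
L = 2 (L = 3 - 1 = 2)
j = -2100 (j = (-44 - 31)*(3*2 + 22) = -75*(6 + 22) = -75*28 = -2100)
1/(j²) = 1/((-2100)²) = 1/4410000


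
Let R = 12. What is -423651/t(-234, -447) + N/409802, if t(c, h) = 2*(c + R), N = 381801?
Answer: 28963757791/30325348 ≈ 955.10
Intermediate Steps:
t(c, h) = 24 + 2*c (t(c, h) = 2*(c + 12) = 2*(12 + c) = 24 + 2*c)
-423651/t(-234, -447) + N/409802 = -423651/(24 + 2*(-234)) + 381801/409802 = -423651/(24 - 468) + 381801*(1/409802) = -423651/(-444) + 381801/409802 = -423651*(-1/444) + 381801/409802 = 141217/148 + 381801/409802 = 28963757791/30325348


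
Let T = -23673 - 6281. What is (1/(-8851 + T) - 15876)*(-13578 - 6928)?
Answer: 12633094119586/38805 ≈ 3.2555e+8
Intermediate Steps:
T = -29954
(1/(-8851 + T) - 15876)*(-13578 - 6928) = (1/(-8851 - 29954) - 15876)*(-13578 - 6928) = (1/(-38805) - 15876)*(-20506) = (-1/38805 - 15876)*(-20506) = -616068181/38805*(-20506) = 12633094119586/38805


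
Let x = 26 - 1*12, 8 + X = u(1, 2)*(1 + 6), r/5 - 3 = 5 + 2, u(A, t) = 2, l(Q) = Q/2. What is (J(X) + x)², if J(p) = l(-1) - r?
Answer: 5329/4 ≈ 1332.3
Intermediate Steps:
l(Q) = Q/2 (l(Q) = Q*(½) = Q/2)
r = 50 (r = 15 + 5*(5 + 2) = 15 + 5*7 = 15 + 35 = 50)
X = 6 (X = -8 + 2*(1 + 6) = -8 + 2*7 = -8 + 14 = 6)
x = 14 (x = 26 - 12 = 14)
J(p) = -101/2 (J(p) = (½)*(-1) - 1*50 = -½ - 50 = -101/2)
(J(X) + x)² = (-101/2 + 14)² = (-73/2)² = 5329/4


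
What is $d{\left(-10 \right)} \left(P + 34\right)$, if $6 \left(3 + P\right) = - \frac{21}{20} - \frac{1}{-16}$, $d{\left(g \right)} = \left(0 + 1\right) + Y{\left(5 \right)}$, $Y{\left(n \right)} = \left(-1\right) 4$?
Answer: $- \frac{14801}{160} \approx -92.506$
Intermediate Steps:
$Y{\left(n \right)} = -4$
$d{\left(g \right)} = -3$ ($d{\left(g \right)} = \left(0 + 1\right) - 4 = 1 - 4 = -3$)
$P = - \frac{1519}{480}$ ($P = -3 + \frac{- \frac{21}{20} - \frac{1}{-16}}{6} = -3 + \frac{\left(-21\right) \frac{1}{20} - - \frac{1}{16}}{6} = -3 + \frac{- \frac{21}{20} + \frac{1}{16}}{6} = -3 + \frac{1}{6} \left(- \frac{79}{80}\right) = -3 - \frac{79}{480} = - \frac{1519}{480} \approx -3.1646$)
$d{\left(-10 \right)} \left(P + 34\right) = - 3 \left(- \frac{1519}{480} + 34\right) = \left(-3\right) \frac{14801}{480} = - \frac{14801}{160}$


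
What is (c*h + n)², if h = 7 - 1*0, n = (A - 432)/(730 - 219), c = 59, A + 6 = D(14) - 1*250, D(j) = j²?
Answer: 44331723601/261121 ≈ 1.6977e+5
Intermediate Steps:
A = -60 (A = -6 + (14² - 1*250) = -6 + (196 - 250) = -6 - 54 = -60)
n = -492/511 (n = (-60 - 432)/(730 - 219) = -492/511 ≈ -0.96282)
h = 7 (h = 7 + 0 = 7)
(c*h + n)² = (59*7 - 492/511)² = (413 - 492/511)² = (210551/511)² = 44331723601/261121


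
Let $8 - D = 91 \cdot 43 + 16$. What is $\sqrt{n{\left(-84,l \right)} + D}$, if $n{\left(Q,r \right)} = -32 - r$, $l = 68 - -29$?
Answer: $45 i \sqrt{2} \approx 63.64 i$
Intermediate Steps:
$l = 97$ ($l = 68 + 29 = 97$)
$D = -3921$ ($D = 8 - \left(91 \cdot 43 + 16\right) = 8 - \left(3913 + 16\right) = 8 - 3929 = -3921$)
$\sqrt{n{\left(-84,l \right)} + D} = \sqrt{\left(-32 - 97\right) - 3921} = \sqrt{-129 - 3921} = \sqrt{-4050} = 45 i \sqrt{2}$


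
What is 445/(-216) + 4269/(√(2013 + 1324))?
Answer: -445/216 + 4269*√3337/3337 ≈ 71.840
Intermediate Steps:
445/(-216) + 4269/(√(2013 + 1324)) = 445*(-1/216) + 4269/(√3337) = -445/216 + 4269*(√3337/3337) = -445/216 + 4269*√3337/3337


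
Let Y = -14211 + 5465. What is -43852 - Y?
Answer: -35106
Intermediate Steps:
Y = -8746
-43852 - Y = -43852 - 1*(-8746) = -43852 + 8746 = -35106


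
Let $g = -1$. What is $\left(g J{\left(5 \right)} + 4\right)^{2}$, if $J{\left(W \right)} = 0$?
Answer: $16$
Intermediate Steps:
$\left(g J{\left(5 \right)} + 4\right)^{2} = \left(\left(-1\right) 0 + 4\right)^{2} = \left(0 + 4\right)^{2} = 4^{2} = 16$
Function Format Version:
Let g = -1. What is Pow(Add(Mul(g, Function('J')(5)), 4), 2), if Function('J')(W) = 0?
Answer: 16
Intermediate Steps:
Pow(Add(Mul(g, Function('J')(5)), 4), 2) = Pow(Add(Mul(-1, 0), 4), 2) = Pow(Add(0, 4), 2) = Pow(4, 2) = 16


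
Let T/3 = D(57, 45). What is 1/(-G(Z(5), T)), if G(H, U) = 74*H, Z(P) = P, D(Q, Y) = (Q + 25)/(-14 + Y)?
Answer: -1/370 ≈ -0.0027027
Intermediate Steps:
D(Q, Y) = (25 + Q)/(-14 + Y)
T = 246/31 (T = 3*((25 + 57)/(-14 + 45)) = 3*(82/31) = 246/31 ≈ 7.9355)
1/(-G(Z(5), T)) = 1/(-74*5) = 1/(-1*370) = 1/(-370) = -1/370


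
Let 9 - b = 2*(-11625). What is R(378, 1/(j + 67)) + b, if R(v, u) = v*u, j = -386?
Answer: 7419243/319 ≈ 23258.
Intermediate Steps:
R(v, u) = u*v
b = 23259 (b = 9 - 2*(-11625) = 9 - 1*(-23250) = 9 + 23250 = 23259)
R(378, 1/(j + 67)) + b = 378/(-386 + 67) + 23259 = 378/(-319) + 23259 = -1/319*378 + 23259 = -378/319 + 23259 = 7419243/319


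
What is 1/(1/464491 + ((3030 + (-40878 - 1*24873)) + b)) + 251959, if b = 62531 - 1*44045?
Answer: 5176940947168765/20546759384 ≈ 2.5196e+5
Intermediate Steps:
b = 18486 (b = 62531 - 44045 = 18486)
1/(1/464491 + ((3030 + (-40878 - 1*24873)) + b)) + 251959 = 1/(1/464491 + ((3030 + (-40878 - 1*24873)) + 18486)) + 251959 = 1/(1/464491 + ((3030 + (-40878 - 24873)) + 18486)) + 251959 = 1/(1/464491 + ((3030 - 65751) + 18486)) + 251959 = 1/(1/464491 + (-62721 + 18486)) + 251959 = 1/(1/464491 - 44235) + 251959 = 1/(-20546759384/464491) + 251959 = -464491/20546759384 + 251959 = 5176940947168765/20546759384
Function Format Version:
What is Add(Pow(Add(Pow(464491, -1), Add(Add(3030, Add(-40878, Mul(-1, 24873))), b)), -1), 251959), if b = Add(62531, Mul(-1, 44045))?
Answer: Rational(5176940947168765, 20546759384) ≈ 2.5196e+5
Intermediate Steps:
b = 18486 (b = Add(62531, -44045) = 18486)
Add(Pow(Add(Pow(464491, -1), Add(Add(3030, Add(-40878, Mul(-1, 24873))), b)), -1), 251959) = Add(Pow(Add(Pow(464491, -1), Add(Add(3030, Add(-40878, Mul(-1, 24873))), 18486)), -1), 251959) = Add(Pow(Add(Rational(1, 464491), Add(Add(3030, Add(-40878, -24873)), 18486)), -1), 251959) = Add(Pow(Add(Rational(1, 464491), Add(Add(3030, -65751), 18486)), -1), 251959) = Add(Pow(Add(Rational(1, 464491), Add(-62721, 18486)), -1), 251959) = Add(Pow(Add(Rational(1, 464491), -44235), -1), 251959) = Add(Pow(Rational(-20546759384, 464491), -1), 251959) = Add(Rational(-464491, 20546759384), 251959) = Rational(5176940947168765, 20546759384)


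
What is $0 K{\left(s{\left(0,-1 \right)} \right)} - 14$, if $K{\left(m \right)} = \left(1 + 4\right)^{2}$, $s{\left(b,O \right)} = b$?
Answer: $-14$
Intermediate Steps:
$K{\left(m \right)} = 25$ ($K{\left(m \right)} = 5^{2} = 25$)
$0 K{\left(s{\left(0,-1 \right)} \right)} - 14 = 0 \cdot 25 - 14 = 0 - 14 = -14$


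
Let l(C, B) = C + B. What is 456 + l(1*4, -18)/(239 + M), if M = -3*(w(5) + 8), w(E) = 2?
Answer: 95290/209 ≈ 455.93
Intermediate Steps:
M = -30 (M = -3*(2 + 8) = -3*10 = -30)
l(C, B) = B + C
456 + l(1*4, -18)/(239 + M) = 456 + (-18 + 1*4)/(239 - 30) = 456 + (-18 + 4)/209 = 456 - 14*1/209 = 456 - 14/209 = 95290/209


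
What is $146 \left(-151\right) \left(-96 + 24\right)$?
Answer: $1587312$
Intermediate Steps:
$146 \left(-151\right) \left(-96 + 24\right) = \left(-22046\right) \left(-72\right) = 1587312$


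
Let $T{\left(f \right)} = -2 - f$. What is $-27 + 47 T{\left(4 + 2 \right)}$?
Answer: $-403$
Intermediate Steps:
$-27 + 47 T{\left(4 + 2 \right)} = -27 + 47 \left(-2 - \left(4 + 2\right)\right) = -27 + 47 \left(-2 - 6\right) = -27 + 47 \left(-8\right) = -27 - 376 = -403$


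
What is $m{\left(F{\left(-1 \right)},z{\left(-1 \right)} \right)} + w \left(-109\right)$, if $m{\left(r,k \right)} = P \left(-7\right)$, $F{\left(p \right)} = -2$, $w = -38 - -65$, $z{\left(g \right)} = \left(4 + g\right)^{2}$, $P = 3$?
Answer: $-2964$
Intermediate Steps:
$w = 27$ ($w = -38 + 65 = 27$)
$m{\left(r,k \right)} = -21$ ($m{\left(r,k \right)} = 3 \left(-7\right) = -21$)
$m{\left(F{\left(-1 \right)},z{\left(-1 \right)} \right)} + w \left(-109\right) = -21 + 27 \left(-109\right) = -21 - 2943 = -2964$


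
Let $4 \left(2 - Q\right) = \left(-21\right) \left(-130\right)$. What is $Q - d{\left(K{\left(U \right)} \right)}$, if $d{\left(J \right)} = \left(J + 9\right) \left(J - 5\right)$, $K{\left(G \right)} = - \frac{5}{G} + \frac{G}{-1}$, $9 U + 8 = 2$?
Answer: $- \frac{26455}{36} \approx -734.86$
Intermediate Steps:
$U = - \frac{2}{3}$ ($U = - \frac{8}{9} + \frac{1}{9} \cdot 2 = - \frac{8}{9} + \frac{2}{9} = - \frac{2}{3} \approx -0.66667$)
$K{\left(G \right)} = - G - \frac{5}{G}$ ($K{\left(G \right)} = - \frac{5}{G} + G \left(-1\right) = - \frac{5}{G} - G = - G - \frac{5}{G}$)
$d{\left(J \right)} = \left(-5 + J\right) \left(9 + J\right)$ ($d{\left(J \right)} = \left(9 + J\right) \left(-5 + J\right) = \left(-5 + J\right) \left(9 + J\right)$)
$Q = - \frac{1361}{2}$ ($Q = 2 - \frac{\left(-21\right) \left(-130\right)}{4} = 2 - \frac{1365}{2} = - \frac{1361}{2} \approx -680.5$)
$Q - d{\left(K{\left(U \right)} \right)} = - \frac{1361}{2} - \left(-45 + \left(\left(-1\right) \left(- \frac{2}{3}\right) - \frac{5}{- \frac{2}{3}}\right)^{2} + 4 \left(\left(-1\right) \left(- \frac{2}{3}\right) - \frac{5}{- \frac{2}{3}}\right)\right) = - \frac{1361}{2} - \left(-45 + \left(\frac{2}{3} - - \frac{15}{2}\right)^{2} + 4 \left(\frac{2}{3} - - \frac{15}{2}\right)\right) = - \frac{1361}{2} - \left(-45 + \left(\frac{2}{3} + \frac{15}{2}\right)^{2} + 4 \left(\frac{2}{3} + \frac{15}{2}\right)\right) = - \frac{1361}{2} - \left(-45 + \left(\frac{49}{6}\right)^{2} + 4 \cdot \frac{49}{6}\right) = - \frac{1361}{2} - \left(-45 + \frac{2401}{36} + \frac{98}{3}\right) = - \frac{1361}{2} - \frac{1957}{36} = - \frac{26455}{36}$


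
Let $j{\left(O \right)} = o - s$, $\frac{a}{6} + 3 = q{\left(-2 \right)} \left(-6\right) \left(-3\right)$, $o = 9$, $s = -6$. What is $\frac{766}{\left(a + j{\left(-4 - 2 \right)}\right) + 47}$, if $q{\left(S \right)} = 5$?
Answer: $\frac{383}{292} \approx 1.3116$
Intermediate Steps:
$a = 522$ ($a = -18 + 6 \cdot 5 \left(-6\right) \left(-3\right) = -18 + 6 \left(\left(-30\right) \left(-3\right)\right) = -18 + 6 \cdot 90 = -18 + 540 = 522$)
$j{\left(O \right)} = 15$ ($j{\left(O \right)} = 9 - -6 = 9 + 6 = 15$)
$\frac{766}{\left(a + j{\left(-4 - 2 \right)}\right) + 47} = \frac{766}{\left(522 + 15\right) + 47} = \frac{766}{537 + 47} = \frac{766}{584} = 766 \cdot \frac{1}{584} = \frac{383}{292}$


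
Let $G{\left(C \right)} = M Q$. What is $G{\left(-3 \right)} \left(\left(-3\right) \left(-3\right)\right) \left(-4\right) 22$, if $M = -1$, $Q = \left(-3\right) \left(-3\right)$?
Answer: $7128$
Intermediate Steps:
$Q = 9$
$G{\left(C \right)} = -9$ ($G{\left(C \right)} = \left(-1\right) 9 = -9$)
$G{\left(-3 \right)} \left(\left(-3\right) \left(-3\right)\right) \left(-4\right) 22 = - 9 \left(\left(-3\right) \left(-3\right)\right) \left(-4\right) 22 = \left(-9\right) 9 \left(-4\right) 22 = \left(-81\right) \left(-4\right) 22 = 324 \cdot 22 = 7128$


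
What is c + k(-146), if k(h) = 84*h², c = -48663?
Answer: 1741881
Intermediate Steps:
c + k(-146) = -48663 + 84*(-146)² = -48663 + 84*21316 = -48663 + 1790544 = 1741881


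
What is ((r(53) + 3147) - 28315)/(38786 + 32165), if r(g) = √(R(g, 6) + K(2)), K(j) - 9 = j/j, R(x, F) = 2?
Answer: -25168/70951 + 2*√3/70951 ≈ -0.35467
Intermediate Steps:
K(j) = 10 (K(j) = 9 + j/j = 9 + 1 = 10)
r(g) = 2*√3 (r(g) = √(2 + 10) = √12 = 2*√3)
((r(53) + 3147) - 28315)/(38786 + 32165) = ((2*√3 + 3147) - 28315)/(38786 + 32165) = ((3147 + 2*√3) - 28315)/70951 = (-25168 + 2*√3)*(1/70951) = -25168/70951 + 2*√3/70951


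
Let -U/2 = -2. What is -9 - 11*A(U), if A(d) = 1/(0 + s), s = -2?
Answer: -7/2 ≈ -3.5000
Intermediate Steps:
U = 4 (U = -2*(-2) = 4)
A(d) = -½ (A(d) = 1/(0 - 2) = 1/(-2) = -½)
-9 - 11*A(U) = -9 - 11*(-½) = -9 + 11/2 = -7/2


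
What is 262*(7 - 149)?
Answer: -37204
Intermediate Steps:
262*(7 - 149) = 262*(-142) = -37204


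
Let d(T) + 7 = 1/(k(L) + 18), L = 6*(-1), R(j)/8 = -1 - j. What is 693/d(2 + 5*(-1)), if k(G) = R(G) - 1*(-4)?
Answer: -42966/433 ≈ -99.229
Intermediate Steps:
R(j) = -8 - 8*j (R(j) = 8*(-1 - j) = -8 - 8*j)
L = -6
k(G) = -4 - 8*G (k(G) = (-8 - 8*G) - 1*(-4) = (-8 - 8*G) + 4 = -4 - 8*G)
d(T) = -433/62 (d(T) = -7 + 1/((-4 - 8*(-6)) + 18) = -7 + 1/((-4 + 48) + 18) = -7 + 1/(44 + 18) = -7 + 1/62 = -433/62)
693/d(2 + 5*(-1)) = 693/(-433/62) = 693*(-62/433) = -42966/433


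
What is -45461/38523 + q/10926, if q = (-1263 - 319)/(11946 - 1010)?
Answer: -905341241447/767164588488 ≈ -1.1801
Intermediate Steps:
q = -791/5468 (q = -1582/10936 = -1582*1/10936 = -791/5468 ≈ -0.14466)
-45461/38523 + q/10926 = -45461/38523 - 791/5468/10926 = -45461*1/38523 - 791/5468*1/10926 = -45461/38523 - 791/59743368 = -905341241447/767164588488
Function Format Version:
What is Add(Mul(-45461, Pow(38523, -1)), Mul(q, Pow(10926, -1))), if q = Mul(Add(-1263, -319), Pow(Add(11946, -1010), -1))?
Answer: Rational(-905341241447, 767164588488) ≈ -1.1801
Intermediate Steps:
q = Rational(-791, 5468) (q = Mul(-1582, Pow(10936, -1)) = Mul(-1582, Rational(1, 10936)) = Rational(-791, 5468) ≈ -0.14466)
Add(Mul(-45461, Pow(38523, -1)), Mul(q, Pow(10926, -1))) = Add(Mul(-45461, Pow(38523, -1)), Mul(Rational(-791, 5468), Pow(10926, -1))) = Add(Mul(-45461, Rational(1, 38523)), Mul(Rational(-791, 5468), Rational(1, 10926))) = Add(Rational(-45461, 38523), Rational(-791, 59743368)) = Rational(-905341241447, 767164588488)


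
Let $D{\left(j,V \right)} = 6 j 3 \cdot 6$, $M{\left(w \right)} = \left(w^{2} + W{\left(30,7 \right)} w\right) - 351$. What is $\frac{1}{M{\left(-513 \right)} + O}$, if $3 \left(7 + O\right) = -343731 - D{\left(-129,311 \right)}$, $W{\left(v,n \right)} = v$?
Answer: $\frac{1}{137488} \approx 7.2734 \cdot 10^{-6}$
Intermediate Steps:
$M{\left(w \right)} = -351 + w^{2} + 30 w$ ($M{\left(w \right)} = \left(w^{2} + 30 w\right) - 351 = -351 + w^{2} + 30 w$)
$D{\left(j,V \right)} = 108 j$ ($D{\left(j,V \right)} = 18 j 6 = 108 j$)
$O = -109940$ ($O = -7 + \frac{-343731 - 108 \left(-129\right)}{3} = -7 + \frac{-343731 - -13932}{3} = -7 + \frac{-343731 + 13932}{3} = -7 + \frac{1}{3} \left(-329799\right) = -7 - 109933 = -109940$)
$\frac{1}{M{\left(-513 \right)} + O} = \frac{1}{\left(-351 + \left(-513\right)^{2} + 30 \left(-513\right)\right) - 109940} = \frac{1}{\left(-351 + 263169 - 15390\right) - 109940} = \frac{1}{247428 - 109940} = \frac{1}{137488}$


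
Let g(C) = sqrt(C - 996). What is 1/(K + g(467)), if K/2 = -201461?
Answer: -402922/162346138613 - 23*I/162346138613 ≈ -2.4819e-6 - 1.4167e-10*I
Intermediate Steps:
K = -402922 (K = 2*(-201461) = -402922)
g(C) = sqrt(-996 + C)
1/(K + g(467)) = 1/(-402922 + sqrt(-996 + 467)) = 1/(-402922 + sqrt(-529)) = 1/(-402922 + 23*I) = (-402922 - 23*I)/162346138613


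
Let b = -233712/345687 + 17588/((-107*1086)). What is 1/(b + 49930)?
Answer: 6694920129/334271822416840 ≈ 2.0028e-5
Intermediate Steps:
b = -5539624130/6694920129 (b = -233712*1/345687 + 17588/(-116202) = -77904/115229 + 17588*(-1/116202) = -77904/115229 - 8794/58101 = -5539624130/6694920129 ≈ -0.82744)
1/(b + 49930) = 1/(-5539624130/6694920129 + 49930) = 1/(334271822416840/6694920129) = 6694920129/334271822416840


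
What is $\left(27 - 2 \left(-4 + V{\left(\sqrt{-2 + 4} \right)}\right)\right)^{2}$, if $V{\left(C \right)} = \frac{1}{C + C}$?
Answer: $\frac{\left(70 - \sqrt{2}\right)^{2}}{4} \approx 1176.0$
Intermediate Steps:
$V{\left(C \right)} = \frac{1}{2 C}$
$\left(27 - 2 \left(-4 + V{\left(\sqrt{-2 + 4} \right)}\right)\right)^{2} = \left(27 - 2 \left(-4 + \frac{1}{2 \sqrt{-2 + 4}}\right)\right)^{2} = \left(27 - 2 \left(-4 + \frac{1}{2 \sqrt{2}}\right)\right)^{2} = \left(27 - 2 \left(-4 + \frac{\frac{1}{2} \sqrt{2}}{2}\right)\right)^{2} = \left(27 - 2 \left(-4 + \frac{\sqrt{2}}{4}\right)\right)^{2} = \left(27 + \left(8 - \frac{\sqrt{2}}{2}\right)\right)^{2} = \left(35 - \frac{\sqrt{2}}{2}\right)^{2}$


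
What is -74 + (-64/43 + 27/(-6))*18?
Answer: -7817/43 ≈ -181.79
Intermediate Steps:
-74 + (-64/43 + 27/(-6))*18 = -74 + (-64*1/43 + 27*(-1/6))*18 = -74 + (-64/43 - 9/2)*18 = -74 - 515/86*18 = -74 - 4635/43 = -7817/43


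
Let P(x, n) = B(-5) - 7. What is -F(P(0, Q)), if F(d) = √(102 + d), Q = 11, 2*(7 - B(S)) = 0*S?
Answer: -√102 ≈ -10.100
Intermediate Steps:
B(S) = 7 (B(S) = 7 - 0*S = 7 - ½*0 = 7 + 0 = 7)
P(x, n) = 0 (P(x, n) = 7 - 7 = 0)
-F(P(0, Q)) = -√(102 + 0) = -√102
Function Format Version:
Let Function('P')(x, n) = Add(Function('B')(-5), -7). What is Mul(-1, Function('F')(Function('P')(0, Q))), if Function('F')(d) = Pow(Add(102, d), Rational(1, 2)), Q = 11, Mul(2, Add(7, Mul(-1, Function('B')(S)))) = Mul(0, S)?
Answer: Mul(-1, Pow(102, Rational(1, 2))) ≈ -10.100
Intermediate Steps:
Function('B')(S) = 7 (Function('B')(S) = Add(7, Mul(Rational(-1, 2), Mul(0, S))) = Add(7, Mul(Rational(-1, 2), 0)) = Add(7, 0) = 7)
Function('P')(x, n) = 0 (Function('P')(x, n) = Add(7, -7) = 0)
Mul(-1, Function('F')(Function('P')(0, Q))) = Mul(-1, Pow(Add(102, 0), Rational(1, 2))) = Mul(-1, Pow(102, Rational(1, 2)))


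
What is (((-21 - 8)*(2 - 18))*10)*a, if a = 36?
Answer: 167040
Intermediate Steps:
(((-21 - 8)*(2 - 18))*10)*a = (((-21 - 8)*(2 - 18))*10)*36 = (-29*(-16)*10)*36 = (464*10)*36 = 4640*36 = 167040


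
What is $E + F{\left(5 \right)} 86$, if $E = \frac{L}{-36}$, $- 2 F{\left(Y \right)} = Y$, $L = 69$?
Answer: $- \frac{2603}{12} \approx -216.92$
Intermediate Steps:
$F{\left(Y \right)} = - \frac{Y}{2}$
$E = - \frac{23}{12}$ ($E = \frac{69}{-36} = 69 \left(- \frac{1}{36}\right) = - \frac{23}{12} \approx -1.9167$)
$E + F{\left(5 \right)} 86 = - \frac{23}{12} + \left(- \frac{1}{2}\right) 5 \cdot 86 = - \frac{23}{12} - 215 = - \frac{2603}{12}$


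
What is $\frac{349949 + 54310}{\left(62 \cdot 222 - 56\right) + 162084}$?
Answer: $\frac{404259}{175792} \approx 2.2996$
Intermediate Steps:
$\frac{349949 + 54310}{\left(62 \cdot 222 - 56\right) + 162084} = \frac{404259}{\left(13764 - 56\right) + 162084} = \frac{404259}{13708 + 162084} = \frac{404259}{175792}$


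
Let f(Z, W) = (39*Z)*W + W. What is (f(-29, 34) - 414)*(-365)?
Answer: 14174410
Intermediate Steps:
f(Z, W) = W + 39*W*Z (f(Z, W) = 39*W*Z + W = W + 39*W*Z)
(f(-29, 34) - 414)*(-365) = (34*(1 + 39*(-29)) - 414)*(-365) = (34*(1 - 1131) - 414)*(-365) = (34*(-1130) - 414)*(-365) = (-38420 - 414)*(-365) = -38834*(-365) = 14174410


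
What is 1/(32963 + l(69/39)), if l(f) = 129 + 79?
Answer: 1/33171 ≈ 3.0147e-5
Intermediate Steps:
l(f) = 208
1/(32963 + l(69/39)) = 1/(32963 + 208) = 1/33171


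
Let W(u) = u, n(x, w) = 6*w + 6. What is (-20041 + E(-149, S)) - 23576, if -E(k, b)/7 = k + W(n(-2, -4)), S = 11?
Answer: -42448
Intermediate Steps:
n(x, w) = 6 + 6*w
E(k, b) = 126 - 7*k (E(k, b) = -7*(k + (6 + 6*(-4))) = -7*(k + (6 - 24)) = -7*(k - 18) = -7*(-18 + k) = 126 - 7*k)
(-20041 + E(-149, S)) - 23576 = (-20041 + (126 - 7*(-149))) - 23576 = (-20041 + (126 + 1043)) - 23576 = (-20041 + 1169) - 23576 = -18872 - 23576 = -42448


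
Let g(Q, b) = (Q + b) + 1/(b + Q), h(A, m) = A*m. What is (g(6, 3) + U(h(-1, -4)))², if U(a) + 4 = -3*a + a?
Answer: 676/81 ≈ 8.3457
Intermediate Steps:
g(Q, b) = Q + b + 1/(Q + b) (g(Q, b) = (Q + b) + 1/(Q + b) = Q + b + 1/(Q + b))
U(a) = -4 - 2*a (U(a) = -4 + (-3*a + a) = -4 - 2*a)
(g(6, 3) + U(h(-1, -4)))² = ((1 + 6² + 3² + 2*6*3)/(6 + 3) + (-4 - (-2)*(-4)))² = ((1 + 36 + 9 + 36)/9 + (-4 - 2*4))² = ((⅑)*82 + (-4 - 8))² = (82/9 - 12)² = (-26/9)² = 676/81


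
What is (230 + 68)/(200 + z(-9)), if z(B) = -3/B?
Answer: 894/601 ≈ 1.4875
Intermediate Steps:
(230 + 68)/(200 + z(-9)) = (230 + 68)/(200 - 3/(-9)) = 298/(200 - 3*(-⅑)) = 298/(200 + ⅓) = 298/(601/3) = 298*(3/601) = 894/601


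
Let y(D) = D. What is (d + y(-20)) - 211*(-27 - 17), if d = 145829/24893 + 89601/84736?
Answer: 19555450613309/2109333248 ≈ 9270.9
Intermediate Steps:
d = 14587403837/2109333248 (d = 145829*(1/24893) + 89601*(1/84736) = 145829/24893 + 89601/84736 = 14587403837/2109333248 ≈ 6.9156)
(d + y(-20)) - 211*(-27 - 17) = (14587403837/2109333248 - 20) - 211*(-27 - 17) = -27599261123/2109333248 - 211*(-44) = -27599261123/2109333248 + 9284 = 19555450613309/2109333248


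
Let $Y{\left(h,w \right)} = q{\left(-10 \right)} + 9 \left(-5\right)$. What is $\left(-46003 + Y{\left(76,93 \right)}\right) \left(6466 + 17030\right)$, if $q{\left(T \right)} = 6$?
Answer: $-1081802832$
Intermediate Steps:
$Y{\left(h,w \right)} = -39$ ($Y{\left(h,w \right)} = 6 + 9 \left(-5\right) = 6 - 45 = -39$)
$\left(-46003 + Y{\left(76,93 \right)}\right) \left(6466 + 17030\right) = \left(-46003 - 39\right) \left(6466 + 17030\right) = \left(-46042\right) 23496 = -1081802832$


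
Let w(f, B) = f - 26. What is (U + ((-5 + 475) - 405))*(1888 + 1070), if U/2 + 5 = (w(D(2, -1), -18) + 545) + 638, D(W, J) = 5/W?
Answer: 7022292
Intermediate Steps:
w(f, B) = -26 + f
U = 2309 (U = -10 + 2*(((-26 + 5/2) + 545) + 638) = -10 + 2*((-47/2 + 545) + 638) = -10 + 2*(1043/2 + 638) = -10 + 2*(2319/2) = -10 + 2319 = 2309)
(U + ((-5 + 475) - 405))*(1888 + 1070) = (2309 + ((-5 + 475) - 405))*(1888 + 1070) = (2309 + (470 - 405))*2958 = (2309 + 65)*2958 = 2374*2958 = 7022292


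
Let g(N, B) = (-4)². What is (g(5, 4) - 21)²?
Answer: 25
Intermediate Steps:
g(N, B) = 16
(g(5, 4) - 21)² = (16 - 21)² = (-5)² = 25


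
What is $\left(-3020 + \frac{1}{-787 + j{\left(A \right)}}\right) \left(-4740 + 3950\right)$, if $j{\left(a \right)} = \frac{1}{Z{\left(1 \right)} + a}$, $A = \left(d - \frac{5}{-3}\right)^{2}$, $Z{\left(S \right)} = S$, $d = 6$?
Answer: $\frac{1010140987620}{423397} \approx 2.3858 \cdot 10^{6}$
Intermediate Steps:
$A = \frac{529}{9}$ ($A = \left(6 - \frac{5}{-3}\right)^{2} = \left(6 - - \frac{5}{3}\right)^{2} = \left(6 + \frac{5}{3}\right)^{2} = \left(\frac{23}{3}\right)^{2} = \frac{529}{9} \approx 58.778$)
$j{\left(a \right)} = \frac{1}{1 + a}$
$\left(-3020 + \frac{1}{-787 + j{\left(A \right)}}\right) \left(-4740 + 3950\right) = \left(-3020 + \frac{1}{-787 + \frac{1}{1 + \frac{529}{9}}}\right) \left(-4740 + 3950\right) = \left(-3020 + \frac{1}{-787 + \frac{1}{\frac{538}{9}}}\right) \left(-790\right) = \left(-3020 + \frac{1}{-787 + \frac{9}{538}}\right) \left(-790\right) = \left(-3020 + \frac{1}{- \frac{423397}{538}}\right) \left(-790\right) = \left(-3020 - \frac{538}{423397}\right) \left(-790\right) = \left(- \frac{1278659478}{423397}\right) \left(-790\right) = \frac{1010140987620}{423397}$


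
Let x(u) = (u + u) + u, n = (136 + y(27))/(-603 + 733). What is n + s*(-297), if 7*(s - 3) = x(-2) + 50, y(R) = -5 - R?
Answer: -96497/35 ≈ -2757.1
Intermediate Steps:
n = ⅘ (n = (136 + (-5 - 1*27))/(-603 + 733) = (136 + (-5 - 27))/130 = (136 - 32)*(1/130) = 104*(1/130) = ⅘ ≈ 0.80000)
x(u) = 3*u (x(u) = 2*u + u = 3*u)
s = 65/7 (s = 3 + (3*(-2) + 50)/7 = 3 + (-6 + 50)/7 = 3 + (⅐)*44 = 3 + 44/7 = 65/7 ≈ 9.2857)
n + s*(-297) = ⅘ + (65/7)*(-297) = ⅘ - 19305/7 = -96497/35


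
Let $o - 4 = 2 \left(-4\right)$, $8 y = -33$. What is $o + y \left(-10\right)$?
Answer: $\frac{149}{4} \approx 37.25$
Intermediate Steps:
$y = - \frac{33}{8}$ ($y = \frac{1}{8} \left(-33\right) = - \frac{33}{8} \approx -4.125$)
$o = -4$ ($o = 4 + 2 \left(-4\right) = 4 - 8 = -4$)
$o + y \left(-10\right) = -4 - - \frac{165}{4} = -4 + \frac{165}{4} = \frac{149}{4}$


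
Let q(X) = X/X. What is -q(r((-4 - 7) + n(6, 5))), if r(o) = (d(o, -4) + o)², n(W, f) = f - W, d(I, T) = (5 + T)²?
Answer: -1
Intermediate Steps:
r(o) = (1 + o)² (r(o) = ((5 - 4)² + o)² = (1² + o)² = (1 + o)²)
q(X) = 1
-q(r((-4 - 7) + n(6, 5))) = -1*1 = -1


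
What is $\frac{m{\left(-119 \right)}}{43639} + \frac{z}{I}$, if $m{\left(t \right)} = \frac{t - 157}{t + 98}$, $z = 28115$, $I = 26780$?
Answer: $\frac{1718167431}{1636113388} \approx 1.0502$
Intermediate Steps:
$m{\left(t \right)} = \frac{-157 + t}{98 + t}$
$\frac{m{\left(-119 \right)}}{43639} + \frac{z}{I} = \frac{\frac{1}{98 - 119} \left(-157 - 119\right)}{43639} + \frac{28115}{26780} = \frac{1}{-21} \left(-276\right) \frac{1}{43639} + 28115 \cdot \frac{1}{26780} = \left(- \frac{1}{21}\right) \left(-276\right) \frac{1}{43639} + \frac{5623}{5356} = \frac{92}{7} \cdot \frac{1}{43639} + \frac{5623}{5356} = \frac{92}{305473} + \frac{5623}{5356} = \frac{1718167431}{1636113388}$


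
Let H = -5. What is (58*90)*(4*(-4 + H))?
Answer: -187920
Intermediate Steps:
(58*90)*(4*(-4 + H)) = (58*90)*(4*(-4 - 5)) = 5220*(4*(-9)) = 5220*(-36) = -187920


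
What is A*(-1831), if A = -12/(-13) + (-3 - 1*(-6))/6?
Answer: -67747/26 ≈ -2605.7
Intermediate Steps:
A = 37/26 (A = -12*(-1/13) + (-3 + 6)*(⅙) = 12/13 + 3*(⅙) = 12/13 + ½ = 37/26 ≈ 1.4231)
A*(-1831) = (37/26)*(-1831) = -67747/26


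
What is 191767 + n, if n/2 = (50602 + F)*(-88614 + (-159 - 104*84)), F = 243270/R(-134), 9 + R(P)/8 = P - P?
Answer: -18418384003/2 ≈ -9.2092e+9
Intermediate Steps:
R(P) = -72 (R(P) = -72 + 8*(P - P) = -72 + 8*0 = -72 + 0 = -72)
F = -13515/4 (F = 243270/(-72) = 243270*(-1/72) = -13515/4 ≈ -3378.8)
n = -18418767537/2 (n = 2*((50602 - 13515/4)*(-88614 + (-159 - 104*84))) = 2*(188893*(-88614 + (-159 - 8736))/4) = 2*(188893*(-88614 - 8895)/4) = 2*((188893/4)*(-97509)) = 2*(-18418767537/4) = -18418767537/2 ≈ -9.2094e+9)
191767 + n = 191767 - 18418767537/2 = -18418384003/2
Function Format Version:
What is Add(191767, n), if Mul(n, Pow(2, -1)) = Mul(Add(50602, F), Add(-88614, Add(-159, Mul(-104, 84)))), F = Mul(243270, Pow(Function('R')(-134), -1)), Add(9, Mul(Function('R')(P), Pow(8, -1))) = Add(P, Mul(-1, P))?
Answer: Rational(-18418384003, 2) ≈ -9.2092e+9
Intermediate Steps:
Function('R')(P) = -72 (Function('R')(P) = Add(-72, Mul(8, Add(P, Mul(-1, P)))) = Add(-72, Mul(8, 0)) = Add(-72, 0) = -72)
F = Rational(-13515, 4) (F = Mul(243270, Pow(-72, -1)) = Mul(243270, Rational(-1, 72)) = Rational(-13515, 4) ≈ -3378.8)
n = Rational(-18418767537, 2) (n = Mul(2, Mul(Add(50602, Rational(-13515, 4)), Add(-88614, Add(-159, Mul(-104, 84))))) = Mul(2, Mul(Rational(188893, 4), Add(-88614, Add(-159, -8736)))) = Mul(2, Mul(Rational(188893, 4), Add(-88614, -8895))) = Mul(2, Mul(Rational(188893, 4), -97509)) = Mul(2, Rational(-18418767537, 4)) = Rational(-18418767537, 2) ≈ -9.2094e+9)
Add(191767, n) = Add(191767, Rational(-18418767537, 2)) = Rational(-18418384003, 2)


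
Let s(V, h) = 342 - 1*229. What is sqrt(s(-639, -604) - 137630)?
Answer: I*sqrt(137517) ≈ 370.83*I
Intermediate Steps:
s(V, h) = 113 (s(V, h) = 342 - 229 = 113)
sqrt(s(-639, -604) - 137630) = sqrt(113 - 137630) = sqrt(-137517) = I*sqrt(137517)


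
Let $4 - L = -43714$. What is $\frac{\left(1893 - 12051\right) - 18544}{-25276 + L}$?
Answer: $- \frac{14351}{9221} \approx -1.5563$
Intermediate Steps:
$L = 43718$ ($L = 4 - -43714 = 4 + 43714 = 43718$)
$\frac{\left(1893 - 12051\right) - 18544}{-25276 + L} = \frac{\left(1893 - 12051\right) - 18544}{-25276 + 43718} = \frac{-10158 - 18544}{18442} = \left(-28702\right) \frac{1}{18442} = - \frac{14351}{9221}$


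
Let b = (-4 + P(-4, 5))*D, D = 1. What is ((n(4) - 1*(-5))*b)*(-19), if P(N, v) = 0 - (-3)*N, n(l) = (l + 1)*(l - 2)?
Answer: 4560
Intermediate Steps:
n(l) = (1 + l)*(-2 + l)
P(N, v) = 3*N (P(N, v) = 0 + 3*N = 3*N)
b = -16 (b = (-4 + 3*(-4))*1 = (-4 - 12)*1 = -16*1 = -16)
((n(4) - 1*(-5))*b)*(-19) = (((-2 + 4² - 1*4) - 1*(-5))*(-16))*(-19) = (((-2 + 16 - 4) + 5)*(-16))*(-19) = ((10 + 5)*(-16))*(-19) = (15*(-16))*(-19) = -240*(-19) = 4560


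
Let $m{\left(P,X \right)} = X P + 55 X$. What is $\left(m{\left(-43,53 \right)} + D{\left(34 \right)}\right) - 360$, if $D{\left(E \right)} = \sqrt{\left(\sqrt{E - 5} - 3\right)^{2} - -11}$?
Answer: $276 + \sqrt{49 - 6 \sqrt{29}} \approx 280.08$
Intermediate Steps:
$m{\left(P,X \right)} = 55 X + P X$ ($m{\left(P,X \right)} = P X + 55 X = 55 X + P X$)
$D{\left(E \right)} = \sqrt{11 + \left(-3 + \sqrt{-5 + E}\right)^{2}}$ ($D{\left(E \right)} = \sqrt{\left(\sqrt{-5 + E} - 3\right)^{2} + \left(-1 + 12\right)} = \sqrt{\left(-3 + \sqrt{-5 + E}\right)^{2} + 11} = \sqrt{11 + \left(-3 + \sqrt{-5 + E}\right)^{2}}$)
$\left(m{\left(-43,53 \right)} + D{\left(34 \right)}\right) - 360 = \left(53 \left(55 - 43\right) + \sqrt{11 + \left(-3 + \sqrt{-5 + 34}\right)^{2}}\right) - 360 = \left(53 \cdot 12 + \sqrt{11 + \left(-3 + \sqrt{29}\right)^{2}}\right) - 360 = \left(636 + \sqrt{11 + \left(-3 + \sqrt{29}\right)^{2}}\right) - 360 = 276 + \sqrt{11 + \left(-3 + \sqrt{29}\right)^{2}}$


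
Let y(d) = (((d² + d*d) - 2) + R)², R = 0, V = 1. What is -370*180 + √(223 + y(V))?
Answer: -66600 + √223 ≈ -66585.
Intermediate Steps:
y(d) = (-2 + 2*d²)² (y(d) = (((d² + d*d) - 2) + 0)² = (((d² + d²) - 2) + 0)² = ((2*d² - 2) + 0)² = ((-2 + 2*d²) + 0)² = (-2 + 2*d²)²)
-370*180 + √(223 + y(V)) = -370*180 + √(223 + 4*(-1 + 1²)²) = -66600 + √(223 + 4*(-1 + 1)²) = -66600 + √(223 + 4*0²) = -66600 + √(223 + 4*0) = -66600 + √(223 + 0) = -66600 + √223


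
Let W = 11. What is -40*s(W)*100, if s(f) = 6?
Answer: -24000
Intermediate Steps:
-40*s(W)*100 = -40*6*100 = -240*100 = -24000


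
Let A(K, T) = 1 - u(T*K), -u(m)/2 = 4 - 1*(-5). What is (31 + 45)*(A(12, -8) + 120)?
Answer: 10564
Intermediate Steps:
u(m) = -18 (u(m) = -2*(4 - 1*(-5)) = -2*(4 + 5) = -2*9 = -18)
A(K, T) = 19 (A(K, T) = 1 - 1*(-18) = 1 + 18 = 19)
(31 + 45)*(A(12, -8) + 120) = (31 + 45)*(19 + 120) = 76*139 = 10564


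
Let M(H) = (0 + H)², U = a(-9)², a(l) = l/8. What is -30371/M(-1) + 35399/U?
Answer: -194515/81 ≈ -2401.4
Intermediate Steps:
a(l) = l/8 (a(l) = l*(⅛) = l/8)
U = 81/64 (U = ((⅛)*(-9))² = (-9/8)² = 81/64 ≈ 1.2656)
M(H) = H²
-30371/M(-1) + 35399/U = -30371/((-1)²) + 35399/(81/64) = -30371/1 + 35399*(64/81) = -30371*1 + 2265536/81 = -30371 + 2265536/81 = -194515/81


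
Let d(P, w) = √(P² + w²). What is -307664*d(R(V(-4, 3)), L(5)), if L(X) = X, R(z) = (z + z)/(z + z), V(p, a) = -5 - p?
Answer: -307664*√26 ≈ -1.5688e+6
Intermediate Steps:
R(z) = 1 (R(z) = (2*z)/((2*z)) = (2*z)*(1/(2*z)) = 1)
-307664*d(R(V(-4, 3)), L(5)) = -307664*√(1² + 5²) = -307664*√(1 + 25) = -307664*√26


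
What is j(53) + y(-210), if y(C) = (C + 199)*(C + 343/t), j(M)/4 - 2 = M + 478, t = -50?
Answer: 225873/50 ≈ 4517.5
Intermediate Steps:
j(M) = 1920 + 4*M (j(M) = 8 + 4*(M + 478) = 8 + 4*(478 + M) = 8 + (1912 + 4*M) = 1920 + 4*M)
y(C) = (199 + C)*(-343/50 + C) (y(C) = (C + 199)*(C + 343/(-50)) = (199 + C)*(C + 343*(-1/50)) = (199 + C)*(C - 343/50) = (199 + C)*(-343/50 + C))
j(53) + y(-210) = (1920 + 4*53) + (-68257/50 + (-210)² + (9607/50)*(-210)) = (1920 + 212) + (-68257/50 + 44100 - 201747/5) = 2132 + 119273/50 = 225873/50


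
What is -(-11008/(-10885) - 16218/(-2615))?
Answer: -8212754/1138571 ≈ -7.2132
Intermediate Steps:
-(-11008/(-10885) - 16218/(-2615)) = -(-11008*(-1/10885) - 16218*(-1/2615)) = -(11008/10885 + 16218/2615) = -1*8212754/1138571 = -8212754/1138571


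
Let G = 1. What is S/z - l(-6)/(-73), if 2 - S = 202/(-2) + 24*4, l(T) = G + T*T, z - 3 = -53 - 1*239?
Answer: 10182/21097 ≈ 0.48263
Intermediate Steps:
z = -289 (z = 3 + (-53 - 1*239) = 3 + (-53 - 239) = 3 - 292 = -289)
l(T) = 1 + T**2 (l(T) = 1 + T*T = 1 + T**2)
S = 7 (S = 2 - (202/(-2) + 24*4) = 2 - (202*(-1/2) + 96) = 2 - (-101 + 96) = 2 - 1*(-5) = 2 + 5 = 7)
S/z - l(-6)/(-73) = 7/(-289) - (1 + (-6)**2)/(-73) = 7*(-1/289) - (1 + 36)*(-1/73) = -7/289 - 1*37*(-1/73) = -7/289 - 37*(-1/73) = -7/289 + 37/73 = 10182/21097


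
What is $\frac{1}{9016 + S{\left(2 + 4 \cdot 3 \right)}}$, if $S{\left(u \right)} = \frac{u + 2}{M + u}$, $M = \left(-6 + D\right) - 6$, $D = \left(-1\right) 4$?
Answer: $\frac{1}{9008} \approx 0.00011101$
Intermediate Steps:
$D = -4$
$M = -16$ ($M = \left(-6 - 4\right) - 6 = -10 - 6 = -16$)
$S{\left(u \right)} = \frac{2 + u}{-16 + u}$ ($S{\left(u \right)} = \frac{u + 2}{-16 + u} = \frac{2 + u}{-16 + u}$)
$\frac{1}{9016 + S{\left(2 + 4 \cdot 3 \right)}} = \frac{1}{9016 + \frac{2 + \left(2 + 4 \cdot 3\right)}{-16 + \left(2 + 4 \cdot 3\right)}} = \frac{1}{9016 + \frac{2 + \left(2 + 12\right)}{-16 + \left(2 + 12\right)}} = \frac{1}{9016 + \frac{2 + 14}{-16 + 14}} = \frac{1}{9016 + \frac{1}{-2} \cdot 16} = \frac{1}{9016 - 8} = \frac{1}{9008}$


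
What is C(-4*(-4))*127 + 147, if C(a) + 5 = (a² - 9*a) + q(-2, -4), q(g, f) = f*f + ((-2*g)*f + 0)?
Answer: 13736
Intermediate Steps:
q(g, f) = f² - 2*f*g (q(g, f) = f² + (-2*f*g + 0) = f² - 2*f*g)
C(a) = -5 + a² - 9*a (C(a) = -5 + ((a² - 9*a) - 4*(-4 - 2*(-2))) = -5 + ((a² - 9*a) - 4*(-4 + 4)) = -5 + ((a² - 9*a) - 4*0) = -5 + ((a² - 9*a) + 0) = -5 + (a² - 9*a) = -5 + a² - 9*a)
C(-4*(-4))*127 + 147 = (-5 + (-4*(-4))² - (-36)*(-4))*127 + 147 = (-5 + 16² - 9*16)*127 + 147 = (-5 + 256 - 144)*127 + 147 = 107*127 + 147 = 13589 + 147 = 13736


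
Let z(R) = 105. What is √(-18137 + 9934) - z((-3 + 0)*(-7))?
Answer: -105 + I*√8203 ≈ -105.0 + 90.57*I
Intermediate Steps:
√(-18137 + 9934) - z((-3 + 0)*(-7)) = √(-18137 + 9934) - 1*105 = √(-8203) - 105 = I*√8203 - 105 = -105 + I*√8203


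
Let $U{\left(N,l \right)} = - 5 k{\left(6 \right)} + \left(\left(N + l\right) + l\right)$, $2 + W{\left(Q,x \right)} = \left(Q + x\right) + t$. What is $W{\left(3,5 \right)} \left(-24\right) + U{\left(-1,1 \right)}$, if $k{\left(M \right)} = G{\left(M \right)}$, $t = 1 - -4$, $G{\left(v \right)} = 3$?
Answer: $-278$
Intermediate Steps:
$t = 5$ ($t = 1 + 4 = 5$)
$k{\left(M \right)} = 3$
$W{\left(Q,x \right)} = 3 + Q + x$ ($W{\left(Q,x \right)} = -2 + \left(\left(Q + x\right) + 5\right) = -2 + \left(5 + Q + x\right) = 3 + Q + x$)
$U{\left(N,l \right)} = -15 + N + 2 l$ ($U{\left(N,l \right)} = \left(-5\right) 3 + \left(\left(N + l\right) + l\right) = -15 + \left(N + 2 l\right) = -15 + N + 2 l$)
$W{\left(3,5 \right)} \left(-24\right) + U{\left(-1,1 \right)} = \left(3 + 3 + 5\right) \left(-24\right) - 14 = 11 \left(-24\right) - 14 = -264 - 14 = -278$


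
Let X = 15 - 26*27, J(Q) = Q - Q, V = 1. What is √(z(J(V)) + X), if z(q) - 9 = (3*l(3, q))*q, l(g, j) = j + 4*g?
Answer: I*√678 ≈ 26.038*I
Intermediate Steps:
J(Q) = 0
z(q) = 9 + q*(36 + 3*q) (z(q) = 9 + (3*(q + 4*3))*q = 9 + (3*(q + 12))*q = 9 + (3*(12 + q))*q = 9 + (36 + 3*q)*q = 9 + q*(36 + 3*q))
X = -687 (X = 15 - 702 = -687)
√(z(J(V)) + X) = √((9 + 3*0*(12 + 0)) - 687) = √((9 + 3*0*12) - 687) = √((9 + 0) - 687) = √(9 - 687) = √(-678) = I*√678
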